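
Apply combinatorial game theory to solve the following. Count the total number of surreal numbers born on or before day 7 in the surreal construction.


Day 0: {|} = 0 is born. Count = 1.
Day n: the number of surreal numbers born by day n is 2^(n+1) - 1.
By day 0: 2^1 - 1 = 1
By day 1: 2^2 - 1 = 3
By day 2: 2^3 - 1 = 7
By day 3: 2^4 - 1 = 15
By day 4: 2^5 - 1 = 31
By day 5: 2^6 - 1 = 63
By day 6: 2^7 - 1 = 127
By day 7: 2^8 - 1 = 255
By day 7: 255 surreal numbers.

255


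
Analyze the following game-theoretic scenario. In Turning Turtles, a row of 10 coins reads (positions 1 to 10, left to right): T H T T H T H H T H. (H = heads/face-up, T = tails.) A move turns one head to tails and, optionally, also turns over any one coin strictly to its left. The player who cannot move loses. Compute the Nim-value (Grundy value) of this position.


Coins: T H T T H T H H T H
Key fact: a single head at position k behaves exactly like a Nim heap of size k (turning it to T and optionally flipping a coin at j < k corresponds to moving the heap from k to j, or to 0), and heads combine as a disjunctive sum (two heads at the same place would cancel, matching j XOR j = 0). So the Nim-value is the XOR of the 1-indexed positions of the heads.
Face-up positions (1-indexed): [2, 5, 7, 8, 10]
XOR 0 with 2: 0 XOR 2 = 2
XOR 2 with 5: 2 XOR 5 = 7
XOR 7 with 7: 7 XOR 7 = 0
XOR 0 with 8: 0 XOR 8 = 8
XOR 8 with 10: 8 XOR 10 = 2
Nim-value = 2

2


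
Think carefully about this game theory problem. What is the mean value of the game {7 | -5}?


Game = {7 | -5}, a switch {a | b} with numbers a > b.
Its thermograph has left wall a - t and right wall b + t, which meet at t = (a - b)/2, where both equal (a + b)/2. So the mast (mean value) is at (a + b)/2.
Mean = (7 + (-5))/2 = 2/2 = 1

1


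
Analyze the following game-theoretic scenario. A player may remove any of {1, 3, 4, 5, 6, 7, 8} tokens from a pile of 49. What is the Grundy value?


The subtraction set is S = {1, 3, 4, 5, 6, 7, 8}.
G(k) = mex{ G(k - s) : s in S, s <= k }. We compute iteratively: G(0) = 0.
G(1) = mex({0}) = 1
G(2) = mex({1}) = 0
G(3) = mex({0}) = 1
G(4) = mex({0, 1}) = 2
G(5) = mex({0, 1, 2}) = 3
G(6) = mex({0, 1, 3}) = 2
G(7) = mex({0, 1, 2}) = 3
G(8) = mex({0, 1, 2, 3}) = 4
G(9) = mex({0, 1, 2, 3, 4}) = 5
G(10) = mex({0, 1, 2, 3, 5}) = 4
G(11) = mex({1, 2, 3, 4}) = 0
G(12) = mex({0, 2, 3, 4, 5}) = 1
G(13) = mex({1, 2, 3, 4, 5}) = 0
G(14) = mex({0, 2, 3, 4, 5}) = 1
G(15) = mex({0, 1, 3, 4, 5}) = 2
G(16) = mex({0, 1, 2, 4, 5}) = 3
G(17) = mex({0, 1, 3, 4, 5}) = 2
G(18) = mex({0, 1, 2, 4}) = 3
Observe that G(11)..G(18) = 0, 1, 0, 1, 2, 3, 2, 3 repeats G(0)..G(7) = 0, 1, 0, 1, 2, 3, 2, 3.
For k >= max(S) = 8, G(k) is determined by the previous 8 values G(k-8)..G(k-1); a window of 8 consecutive values has recurred shifted by 11, so by induction G(k + 11) = G(k) for all k >= 0: the sequence is periodic from the start with period 11.
One period: G(0..10) = 0, 1, 0, 1, 2, 3, 2, 3, 4, 5, 4.
49 mod 11 = 5, so G(49) = G(5) = 3.

3


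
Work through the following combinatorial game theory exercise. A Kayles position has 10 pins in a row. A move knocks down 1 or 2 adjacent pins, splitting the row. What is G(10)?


Kayles: a move removes 1 or 2 adjacent pins from a contiguous row.
Removing pins from a row of k leaves two independent rows (a, b) with a + b = k - 1 (one pin) or a + b = k - 2 (two pins); an end removal gives a = 0.
By Sprague-Grundy, G(k) = mex{ G(a) XOR G(b) } over all these splits. G(0) = 0.
G(1): splits (0,0):0^0=0 -> mex({0}) = 1
G(2): splits (0,1):0^1=1 (0,0):0^0=0 -> mex({0, 1}) = 2
G(3): splits (0,2):0^2=2 (1,1):1^1=0 (0,1):0^1=1 -> mex({0, 1, 2}) = 3
G(4): splits (0,3):0^3=3 (1,2):1^2=3 (0,2):0^2=2 (1,1):1^1=0 -> mex({0, 2, 3}) = 1
G(5): splits (0,4):0^1=1 (1,3):1^3=2 (2,2):2^2=0 (0,3):0^3=3 (1,2):1^2=3 -> mex({0, 1, 2, 3}) = 4
G(6) = mex({0, 1, 2, 4}) = 3
G(7) = mex({0, 1, 3, 4, 5}) = 2
G(8) = mex({0, 2, 3, 5, 6}) = 1
G(9) = mex({0, 1, 2, 3, 6, 7}) = 4
G(10) = mex({0, 1, 3, 4, 5, 7}) = 2
Therefore G(10) = 2.

2


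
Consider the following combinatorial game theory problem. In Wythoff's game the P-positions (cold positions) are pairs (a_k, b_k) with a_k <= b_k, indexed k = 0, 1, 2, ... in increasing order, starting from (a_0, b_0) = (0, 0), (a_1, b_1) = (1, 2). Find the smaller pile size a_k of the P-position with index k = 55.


By Wythoff's theorem, a_k = floor(k * phi) and b_k = floor(k * phi^2) = a_k + k, where phi = (1 + sqrt(5))/2 is the golden ratio.
phi = (1 + sqrt(5))/2 = 1.618034
k = 55
k * phi = 55 * 1.618034 = 88.991869
a_55 = floor(k * phi) = 88

88


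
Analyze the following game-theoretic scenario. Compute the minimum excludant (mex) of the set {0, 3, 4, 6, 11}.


Set = {0, 3, 4, 6, 11}
0 is in the set.
1 is NOT in the set. This is the mex.
mex = 1

1


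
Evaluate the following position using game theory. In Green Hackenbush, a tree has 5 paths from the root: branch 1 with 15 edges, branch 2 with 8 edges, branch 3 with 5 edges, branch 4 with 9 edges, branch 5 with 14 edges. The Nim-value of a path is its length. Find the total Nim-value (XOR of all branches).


The tree has 5 branches from the ground vertex.
In Green Hackenbush, the Nim-value of a simple path of length k is k.
Branch 1: length 15, Nim-value = 15
Branch 2: length 8, Nim-value = 8
Branch 3: length 5, Nim-value = 5
Branch 4: length 9, Nim-value = 9
Branch 5: length 14, Nim-value = 14
Total Nim-value = XOR of all branch values:
0 XOR 15 = 15
15 XOR 8 = 7
7 XOR 5 = 2
2 XOR 9 = 11
11 XOR 14 = 5
Nim-value of the tree = 5

5


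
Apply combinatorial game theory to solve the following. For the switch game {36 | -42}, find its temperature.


The game is {36 | -42}, a switch {a | b} with numbers a > b.
Cooling {a | b} by t gives {a - t | b + t}, which stops being hot when a - t = b + t, i.e. at t = (a - b)/2. So the temperature of a switch is (a - b)/2.
Temperature = (Left option - Right option) / 2
= (36 - (-42)) / 2
= 78 / 2
= 39

39


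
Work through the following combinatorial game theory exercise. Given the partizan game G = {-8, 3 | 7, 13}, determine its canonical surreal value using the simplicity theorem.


Left options: {-8, 3}, max = 3
Right options: {7, 13}, min = 7
All options are numbers and max(Left) < min(Right), so by the simplicity theorem the value is the simplest (earliest-born) number strictly between 3 and 7.
Integers 4 through 6 all lie strictly between 3 and 7.
Among integers, the simplest (lowest birthday = smallest |n|; 0 is born on day 0, +-n on day n) is 4.
No non-integer in the interval can be simpler: if x is a non-integer in the interval, then floor(x) or ceil(x) also lies in the interval (the interval contains an integer), and both are proper prefixes of x's sign expansion, i.e. born earlier. So the game value is 4.
Game value = 4

4


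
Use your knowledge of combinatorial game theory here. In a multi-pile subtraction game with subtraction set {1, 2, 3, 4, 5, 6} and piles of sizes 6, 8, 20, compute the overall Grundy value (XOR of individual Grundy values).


Subtraction set: {1, 2, 3, 4, 5, 6}
For this subtraction set, G(n) = n mod 7 (period = max + 1 = 7).
Pile 1 (size 6): G(6) = 6 mod 7 = 6
Pile 2 (size 8): G(8) = 8 mod 7 = 1
Pile 3 (size 20): G(20) = 20 mod 7 = 6
Total Grundy value = XOR of all: 6 XOR 1 XOR 6 = 1

1


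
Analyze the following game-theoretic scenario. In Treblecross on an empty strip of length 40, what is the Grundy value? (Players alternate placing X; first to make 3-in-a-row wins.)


Treblecross: place X on empty cells; 3-in-a-row wins.
Playing within two cells of an existing X lets the opponent win at once, so sensible play treats the cells i-2..i+2 around each X as dead. The player left with no safe cell loses, so this is a normal-play take-away game on strips of safe cells.
Placing X at cell i (0-indexed) of a strip of k safe cells leaves independent strips of sizes max(0, i-2) and max(0, k-i-3). Hence G(k) = mex{ G(max(0,i-2)) XOR G(max(0,k-i-3)) : 0 <= i < k }, with G(0) = 0.
G(1): splits (0,0):0^0=0 -> mex({0}) = 1
G(2): splits (0,0):0^0=0 -> mex({0}) = 1
G(3): splits (0,0):0^0=0 -> mex({0}) = 1
G(4): splits (0,1):0^1=1 (0,0):0^0=0 -> mex({0, 1}) = 2
G(5): splits (0,2):0^1=1 (0,1):0^1=1 (0,0):0^0=0 -> mex({0, 1}) = 2
G(6) = mex({1}) = 0
G(7) = mex({0, 1, 2}) = 3
G(8) = mex({0, 1, 2}) = 3
G(9) = mex({0, 2}) = 1
G(10) = mex({0, 2, 3}) = 1
G(11) = mex({0, 3}) = 1
G(12) = mex({1, 3}) = 0
G(13) = mex({0, 1, 2, 3}) = 4
G(14) = mex({0, 1, 2}) = 3
G(15) = mex({0, 1, 2}) = 3
G(16) = mex({0, 1, 2, 4}) = 3
G(17) = mex({0, 1, 3, 4}) = 2
G(18) = mex({0, 1, 3, 4}) = 2
G(19) = mex({0, 1, 3, 5}) = 2
G(20) = mex({0, 1, 2, 3, 5}) = 4
G(21) = mex({0, 1, 2, 3, 5}) = 4
G(22) = mex({1, 2, 6}) = 0
G(23) = mex({0, 1, 2, 3, 4, 6}) = 5
G(24) = mex({0, 1, 2, 3, 4}) = 5
G(25) = mex({0, 1, 3, 4, 7}) = 2
G(26) = mex({0, 1, 3, 4, 5, 7}) = 2
G(27) = mex({0, 1, 3, 5}) = 2
G(28) = mex({0, 1, 2, 5}) = 3
G(29) = mex({0, 1, 2, 4, 5, 6}) = 3
G(30) = mex({1, 2, 4, 6}) = 0
G(31) = mex({0, 1, 2, 3, 4, 6}) = 5
G(32) = mex({1, 2, 3, 4, 7}) = 0
G(33) = mex({0, 3, 7}) = 1
G(34) = mex({0, 2, 3, 5, 7}) = 1
G(35) = mex({0, 2, 3, 5, 6}) = 1
G(36) = mex({0, 1, 2, 5, 6}) = 3
G(37) = mex({0, 1, 2, 4, 5, 6}) = 3
G(38) = mex({0, 1, 2, 4}) = 3
G(39) = mex({0, 1, 2, 3, 4, 7}) = 5
G(40) = mex({0, 1, 2, 3, 4, 5, 7}) = 6
Therefore G(40) = 6.

6


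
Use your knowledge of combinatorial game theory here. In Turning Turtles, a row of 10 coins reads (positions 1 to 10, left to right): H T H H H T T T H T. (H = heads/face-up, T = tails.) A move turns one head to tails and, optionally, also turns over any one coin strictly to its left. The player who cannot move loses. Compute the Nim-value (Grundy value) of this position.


Coins: H T H H H T T T H T
Key fact: a single head at position k behaves exactly like a Nim heap of size k (turning it to T and optionally flipping a coin at j < k corresponds to moving the heap from k to j, or to 0), and heads combine as a disjunctive sum (two heads at the same place would cancel, matching j XOR j = 0). So the Nim-value is the XOR of the 1-indexed positions of the heads.
Face-up positions (1-indexed): [1, 3, 4, 5, 9]
XOR 0 with 1: 0 XOR 1 = 1
XOR 1 with 3: 1 XOR 3 = 2
XOR 2 with 4: 2 XOR 4 = 6
XOR 6 with 5: 6 XOR 5 = 3
XOR 3 with 9: 3 XOR 9 = 10
Nim-value = 10

10


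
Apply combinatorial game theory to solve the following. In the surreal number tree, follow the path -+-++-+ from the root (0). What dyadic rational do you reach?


Sign expansion: -+-++-+
Rule: track bounds (lo, hi), initially (-inf, +inf). On '+', the current value becomes lo and we move to the simplest number in (value, hi): value + 1 if hi = +inf, otherwise the midpoint (value + hi)/2. On '-', the current value becomes hi and we move to value - 1 if lo = -inf, otherwise the midpoint (lo + value)/2.
Start at 0.
Step 1: sign = -, move left. Bounds: (-inf, 0). Value = -1
Step 2: sign = +, move right. Bounds: (-1, 0). Value = -1/2
Step 3: sign = -, move left. Bounds: (-1, -1/2). Value = -3/4
Step 4: sign = +, move right. Bounds: (-3/4, -1/2). Value = -5/8
Step 5: sign = +, move right. Bounds: (-5/8, -1/2). Value = -9/16
Step 6: sign = -, move left. Bounds: (-5/8, -9/16). Value = -19/32
Step 7: sign = +, move right. Bounds: (-19/32, -9/16). Value = -37/64
The surreal number with sign expansion -+-++-+ is -37/64.

-37/64


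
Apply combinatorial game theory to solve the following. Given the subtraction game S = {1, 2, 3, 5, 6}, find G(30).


The subtraction set is S = {1, 2, 3, 5, 6}.
G(k) = mex{ G(k - s) : s in S, s <= k }. We compute iteratively: G(0) = 0.
G(1) = mex({0}) = 1
G(2) = mex({0, 1}) = 2
G(3) = mex({0, 1, 2}) = 3
G(4) = mex({1, 2, 3}) = 0
G(5) = mex({0, 2, 3}) = 1
G(6) = mex({0, 1, 3}) = 2
G(7) = mex({0, 1, 2}) = 3
G(8) = mex({1, 2, 3}) = 0
G(9) = mex({0, 2, 3}) = 1
Observe that G(4)..G(9) = 0, 1, 2, 3, 0, 1 repeats G(0)..G(5) = 0, 1, 2, 3, 0, 1.
For k >= max(S) = 6, G(k) is determined by the previous 6 values G(k-6)..G(k-1); a window of 6 consecutive values has recurred shifted by 4, so by induction G(k + 4) = G(k) for all k >= 0: the sequence is periodic from the start with period 4.
One period: G(0..3) = 0, 1, 2, 3.
30 mod 4 = 2, so G(30) = G(2) = 2.

2


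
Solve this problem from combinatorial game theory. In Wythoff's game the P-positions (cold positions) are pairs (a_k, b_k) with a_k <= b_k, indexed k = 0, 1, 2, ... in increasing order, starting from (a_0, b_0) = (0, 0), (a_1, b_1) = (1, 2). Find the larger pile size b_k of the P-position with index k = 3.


By Wythoff's theorem, a_k = floor(k * phi) and b_k = floor(k * phi^2) = a_k + k, where phi = (1 + sqrt(5))/2 is the golden ratio.
phi = (1 + sqrt(5))/2 = 1.618034
phi^2 = phi + 1 = 2.618034
k = 3
k * phi^2 = 3 * 2.618034 = 7.854102
b_3 = floor(k * phi^2) = 7 (check: a_3 + k = 4 + 3 = 7)

7


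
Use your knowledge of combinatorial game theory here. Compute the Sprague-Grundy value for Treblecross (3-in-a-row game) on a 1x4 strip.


Treblecross: place X on empty cells; 3-in-a-row wins.
Playing within two cells of an existing X lets the opponent win at once, so sensible play treats the cells i-2..i+2 around each X as dead. The player left with no safe cell loses, so this is a normal-play take-away game on strips of safe cells.
Placing X at cell i (0-indexed) of a strip of k safe cells leaves independent strips of sizes max(0, i-2) and max(0, k-i-3). Hence G(k) = mex{ G(max(0,i-2)) XOR G(max(0,k-i-3)) : 0 <= i < k }, with G(0) = 0.
G(1): splits (0,0):0^0=0 -> mex({0}) = 1
G(2): splits (0,0):0^0=0 -> mex({0}) = 1
G(3): splits (0,0):0^0=0 -> mex({0}) = 1
G(4): splits (0,1):0^1=1 (0,0):0^0=0 -> mex({0, 1}) = 2
Therefore G(4) = 2.

2


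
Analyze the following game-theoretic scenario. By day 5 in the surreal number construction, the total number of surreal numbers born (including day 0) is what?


Day 0: {|} = 0 is born. Count = 1.
Day n: the number of surreal numbers born by day n is 2^(n+1) - 1.
By day 0: 2^1 - 1 = 1
By day 1: 2^2 - 1 = 3
By day 2: 2^3 - 1 = 7
By day 3: 2^4 - 1 = 15
By day 4: 2^5 - 1 = 31
By day 5: 2^6 - 1 = 63
By day 5: 63 surreal numbers.

63


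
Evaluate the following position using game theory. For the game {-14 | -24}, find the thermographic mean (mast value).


Game = {-14 | -24}, a switch {a | b} with numbers a > b.
Its thermograph has left wall a - t and right wall b + t, which meet at t = (a - b)/2, where both equal (a + b)/2. So the mast (mean value) is at (a + b)/2.
Mean = (-14 + (-24))/2 = -38/2 = -19

-19


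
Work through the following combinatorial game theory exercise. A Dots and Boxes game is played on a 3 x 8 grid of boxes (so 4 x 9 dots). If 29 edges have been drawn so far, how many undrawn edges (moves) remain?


Grid: 3 x 8 boxes, i.e. 4 rows and 9 columns of dots.
Horizontal edges: (rows + 1) * cols = 4 * 8 = 32
Vertical edges: rows * (cols + 1) = 3 * 9 = 27
Total edges: 32 + 27 = 59
Edges drawn: 29
Remaining: 59 - 29 = 30

30


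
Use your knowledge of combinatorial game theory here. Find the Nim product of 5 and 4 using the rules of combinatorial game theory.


Nim multiplication is bilinear over XOR: (u XOR v) * w = (u*w) XOR (v*w).
So we split each operand into its bit components and XOR the pairwise Nim products.
5 = 1 + 4 (as XOR of powers of 2).
4 = 4 (as XOR of powers of 2).
Using the standard Nim-product table on single bits:
  2*2 = 3,   2*4 = 8,   2*8 = 12,
  4*4 = 6,   4*8 = 11,  8*8 = 13,
and  1*x = x (identity), k*l = l*k (commutative).
Pairwise Nim products:
  1 * 4 = 4
  4 * 4 = 6
XOR them: 4 XOR 6 = 2.
Result: 5 * 4 = 2 (in Nim).

2


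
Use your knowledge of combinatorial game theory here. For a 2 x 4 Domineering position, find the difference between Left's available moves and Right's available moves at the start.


Board is 2 x 4 (rows x cols).
Left (vertical) placements: (rows-1) * cols = 1 * 4 = 4
Right (horizontal) placements: rows * (cols-1) = 2 * 3 = 6
Advantage = Left - Right = 4 - 6 = -2

-2


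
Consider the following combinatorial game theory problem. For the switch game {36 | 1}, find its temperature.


The game is {36 | 1}, a switch {a | b} with numbers a > b.
Cooling {a | b} by t gives {a - t | b + t}, which stops being hot when a - t = b + t, i.e. at t = (a - b)/2. So the temperature of a switch is (a - b)/2.
Temperature = (Left option - Right option) / 2
= (36 - (1)) / 2
= 35 / 2
= 35/2

35/2


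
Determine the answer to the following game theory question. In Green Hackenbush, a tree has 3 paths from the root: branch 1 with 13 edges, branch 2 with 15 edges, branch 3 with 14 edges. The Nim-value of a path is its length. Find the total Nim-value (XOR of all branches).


The tree has 3 branches from the ground vertex.
In Green Hackenbush, the Nim-value of a simple path of length k is k.
Branch 1: length 13, Nim-value = 13
Branch 2: length 15, Nim-value = 15
Branch 3: length 14, Nim-value = 14
Total Nim-value = XOR of all branch values:
0 XOR 13 = 13
13 XOR 15 = 2
2 XOR 14 = 12
Nim-value of the tree = 12

12


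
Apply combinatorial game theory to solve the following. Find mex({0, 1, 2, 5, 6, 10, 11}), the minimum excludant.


Set = {0, 1, 2, 5, 6, 10, 11}
0 is in the set.
1 is in the set.
2 is in the set.
3 is NOT in the set. This is the mex.
mex = 3

3


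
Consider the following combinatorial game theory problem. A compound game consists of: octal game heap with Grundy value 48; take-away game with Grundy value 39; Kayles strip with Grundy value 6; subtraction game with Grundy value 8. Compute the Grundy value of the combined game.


By the Sprague-Grundy theorem, the Grundy value of a sum of games is the XOR of individual Grundy values.
octal game heap: Grundy value = 48. Running XOR: 0 XOR 48 = 48
take-away game: Grundy value = 39. Running XOR: 48 XOR 39 = 23
Kayles strip: Grundy value = 6. Running XOR: 23 XOR 6 = 17
subtraction game: Grundy value = 8. Running XOR: 17 XOR 8 = 25
The combined Grundy value is 25.

25


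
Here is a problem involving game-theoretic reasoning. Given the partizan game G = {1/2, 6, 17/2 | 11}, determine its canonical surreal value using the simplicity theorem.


Left options: {1/2, 6, 17/2}, max = 17/2
Right options: {11}, min = 11
All options are numbers and max(Left) < min(Right), so by the simplicity theorem the value is the simplest (earliest-born) number strictly between 17/2 and 11.
Integers 9 through 10 all lie strictly between 17/2 and 11.
Among integers, the simplest (lowest birthday = smallest |n|; 0 is born on day 0, +-n on day n) is 9.
No non-integer in the interval can be simpler: if x is a non-integer in the interval, then floor(x) or ceil(x) also lies in the interval (the interval contains an integer), and both are proper prefixes of x's sign expansion, i.e. born earlier. So the game value is 9.
Game value = 9

9


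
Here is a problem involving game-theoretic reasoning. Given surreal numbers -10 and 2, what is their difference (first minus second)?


x = -10, y = 2
x - y = -10 - 2 = -12

-12


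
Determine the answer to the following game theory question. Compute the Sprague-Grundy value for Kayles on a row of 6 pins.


Kayles: a move removes 1 or 2 adjacent pins from a contiguous row.
Removing pins from a row of k leaves two independent rows (a, b) with a + b = k - 1 (one pin) or a + b = k - 2 (two pins); an end removal gives a = 0.
By Sprague-Grundy, G(k) = mex{ G(a) XOR G(b) } over all these splits. G(0) = 0.
G(1): splits (0,0):0^0=0 -> mex({0}) = 1
G(2): splits (0,1):0^1=1 (0,0):0^0=0 -> mex({0, 1}) = 2
G(3): splits (0,2):0^2=2 (1,1):1^1=0 (0,1):0^1=1 -> mex({0, 1, 2}) = 3
G(4): splits (0,3):0^3=3 (1,2):1^2=3 (0,2):0^2=2 (1,1):1^1=0 -> mex({0, 2, 3}) = 1
G(5): splits (0,4):0^1=1 (1,3):1^3=2 (2,2):2^2=0 (0,3):0^3=3 (1,2):1^2=3 -> mex({0, 1, 2, 3}) = 4
G(6) = mex({0, 1, 2, 4}) = 3
Therefore G(6) = 3.

3


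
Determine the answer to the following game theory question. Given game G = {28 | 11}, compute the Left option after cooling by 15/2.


Original game: {28 | 11} (a switch {a | b} with a > b).
Cooling by t (for t below the temperature (a - b)/2 = 17/2) taxes each move by t: {a | b} cooled by t is {a - t | b + t}.
Cooling amount: t = 15/2
Cooled Left option: 28 - 15/2 = 41/2
Cooled Right option: 11 + 15/2 = 37/2
Cooled game: {41/2 | 37/2}
Left option = 41/2

41/2


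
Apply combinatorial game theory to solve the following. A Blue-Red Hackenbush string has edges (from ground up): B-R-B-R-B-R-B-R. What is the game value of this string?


Edges (from ground): B-R-B-R-B-R-B-R
By Berlekamp's sign-expansion rule, a Blue-Red Hackenbush stalk has the value of the surreal number whose sign sequence is the edge sequence with B -> + and R -> -.
Sign sequence: +-+-+-+-
Trace the sign expansion in the surreal number tree, starting from 0:
Edge 1: B (sign +) -> bounds (0, +inf), value = 1
Edge 2: R (sign -) -> bounds (0, 1), value = 1/2
Edge 3: B (sign +) -> bounds (1/2, 1), value = 3/4
Edge 4: R (sign -) -> bounds (1/2, 3/4), value = 5/8
Edge 5: B (sign +) -> bounds (5/8, 3/4), value = 11/16
Edge 6: R (sign -) -> bounds (5/8, 11/16), value = 21/32
Edge 7: B (sign +) -> bounds (21/32, 11/16), value = 43/64
Edge 8: R (sign -) -> bounds (21/32, 43/64), value = 85/128
Game value = 85/128

85/128


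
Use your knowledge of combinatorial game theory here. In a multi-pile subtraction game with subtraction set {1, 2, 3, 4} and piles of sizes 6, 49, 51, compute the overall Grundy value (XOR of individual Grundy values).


Subtraction set: {1, 2, 3, 4}
For this subtraction set, G(n) = n mod 5 (period = max + 1 = 5).
Pile 1 (size 6): G(6) = 6 mod 5 = 1
Pile 2 (size 49): G(49) = 49 mod 5 = 4
Pile 3 (size 51): G(51) = 51 mod 5 = 1
Total Grundy value = XOR of all: 1 XOR 4 XOR 1 = 4

4


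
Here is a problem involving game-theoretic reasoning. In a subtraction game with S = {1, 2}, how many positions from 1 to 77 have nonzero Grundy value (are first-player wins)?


Subtraction set S = {1, 2}, so G(n) = n mod 3.
G(n) = 0 when n is a multiple of 3.
Multiples of 3 in [1, 77]: 25
N-positions (nonzero Grundy) = 77 - 25 = 52

52


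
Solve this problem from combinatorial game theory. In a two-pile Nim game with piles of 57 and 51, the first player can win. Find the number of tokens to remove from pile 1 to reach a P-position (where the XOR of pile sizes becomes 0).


Piles: 57 and 51
Current XOR: 57 XOR 51 = 10 (non-zero, so this is an N-position).
To make the XOR zero, we need to find a move that balances the piles.
For pile 1 (size 57): target = 57 XOR 10 = 51
We reduce pile 1 from 57 to 51.
Tokens removed: 57 - 51 = 6
Verification: 51 XOR 51 = 0

6


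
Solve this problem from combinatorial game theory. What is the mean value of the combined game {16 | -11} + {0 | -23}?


G1 = {16 | -11}, G2 = {0 | -23}
Each is a switch {a | b} with numbers a > b; its mean value is (a + b)/2, and mean value is additive over game sums: m(G1 + G2) = m(G1) + m(G2).
Mean of G1 = (16 + (-11))/2 = 5/2 = 5/2
Mean of G2 = (0 + (-23))/2 = -23/2 = -23/2
Mean of G1 + G2 = 5/2 + -23/2 = -9

-9


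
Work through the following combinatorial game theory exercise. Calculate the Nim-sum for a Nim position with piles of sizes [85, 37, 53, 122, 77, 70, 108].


We need the XOR (exclusive or) of all pile sizes.
After XOR-ing pile 1 (size 85): 0 XOR 85 = 85
After XOR-ing pile 2 (size 37): 85 XOR 37 = 112
After XOR-ing pile 3 (size 53): 112 XOR 53 = 69
After XOR-ing pile 4 (size 122): 69 XOR 122 = 63
After XOR-ing pile 5 (size 77): 63 XOR 77 = 114
After XOR-ing pile 6 (size 70): 114 XOR 70 = 52
After XOR-ing pile 7 (size 108): 52 XOR 108 = 88
The Nim-value of this position is 88.

88


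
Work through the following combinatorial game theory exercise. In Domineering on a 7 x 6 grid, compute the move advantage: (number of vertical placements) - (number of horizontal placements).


Board is 7 x 6 (rows x cols).
Left (vertical) placements: (rows-1) * cols = 6 * 6 = 36
Right (horizontal) placements: rows * (cols-1) = 7 * 5 = 35
Advantage = Left - Right = 36 - 35 = 1

1


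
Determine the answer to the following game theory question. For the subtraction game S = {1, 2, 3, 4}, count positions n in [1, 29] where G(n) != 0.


Subtraction set S = {1, 2, 3, 4}, so G(n) = n mod 5.
G(n) = 0 when n is a multiple of 5.
Multiples of 5 in [1, 29]: 5
N-positions (nonzero Grundy) = 29 - 5 = 24

24


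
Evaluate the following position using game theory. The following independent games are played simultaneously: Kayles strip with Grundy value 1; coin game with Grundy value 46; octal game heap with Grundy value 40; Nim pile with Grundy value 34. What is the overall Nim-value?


By the Sprague-Grundy theorem, the Grundy value of a sum of games is the XOR of individual Grundy values.
Kayles strip: Grundy value = 1. Running XOR: 0 XOR 1 = 1
coin game: Grundy value = 46. Running XOR: 1 XOR 46 = 47
octal game heap: Grundy value = 40. Running XOR: 47 XOR 40 = 7
Nim pile: Grundy value = 34. Running XOR: 7 XOR 34 = 37
The combined Grundy value is 37.

37


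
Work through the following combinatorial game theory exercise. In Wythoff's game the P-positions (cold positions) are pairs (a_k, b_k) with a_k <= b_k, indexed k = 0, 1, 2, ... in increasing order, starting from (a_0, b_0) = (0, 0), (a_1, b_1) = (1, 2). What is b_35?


By Wythoff's theorem, a_k = floor(k * phi) and b_k = floor(k * phi^2) = a_k + k, where phi = (1 + sqrt(5))/2 is the golden ratio.
phi = (1 + sqrt(5))/2 = 1.618034
phi^2 = phi + 1 = 2.618034
k = 35
k * phi^2 = 35 * 2.618034 = 91.631190
b_35 = floor(k * phi^2) = 91 (check: a_35 + k = 56 + 35 = 91)

91


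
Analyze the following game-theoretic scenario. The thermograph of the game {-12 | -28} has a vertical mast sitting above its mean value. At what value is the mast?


Game = {-12 | -28}, a switch {a | b} with numbers a > b.
Its thermograph has left wall a - t and right wall b + t, which meet at t = (a - b)/2, where both equal (a + b)/2. So the mast (mean value) is at (a + b)/2.
Mean = (-12 + (-28))/2 = -40/2 = -20

-20


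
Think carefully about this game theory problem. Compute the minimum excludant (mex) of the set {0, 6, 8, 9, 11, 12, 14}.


Set = {0, 6, 8, 9, 11, 12, 14}
0 is in the set.
1 is NOT in the set. This is the mex.
mex = 1

1


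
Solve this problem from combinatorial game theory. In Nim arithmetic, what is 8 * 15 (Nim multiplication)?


Nim multiplication is bilinear over XOR: (u XOR v) * w = (u*w) XOR (v*w).
So we split each operand into its bit components and XOR the pairwise Nim products.
8 = 8 (as XOR of powers of 2).
15 = 1 + 2 + 4 + 8 (as XOR of powers of 2).
Using the standard Nim-product table on single bits:
  2*2 = 3,   2*4 = 8,   2*8 = 12,
  4*4 = 6,   4*8 = 11,  8*8 = 13,
and  1*x = x (identity), k*l = l*k (commutative).
Pairwise Nim products:
  8 * 1 = 8
  8 * 2 = 12
  8 * 4 = 11
  8 * 8 = 13
XOR them: 8 XOR 12 XOR 11 XOR 13 = 2.
Result: 8 * 15 = 2 (in Nim).

2


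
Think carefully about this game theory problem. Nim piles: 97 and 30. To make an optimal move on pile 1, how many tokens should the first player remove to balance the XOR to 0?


Piles: 97 and 30
Current XOR: 97 XOR 30 = 127 (non-zero, so this is an N-position).
To make the XOR zero, we need to find a move that balances the piles.
For pile 1 (size 97): target = 97 XOR 127 = 30
We reduce pile 1 from 97 to 30.
Tokens removed: 97 - 30 = 67
Verification: 30 XOR 30 = 0

67


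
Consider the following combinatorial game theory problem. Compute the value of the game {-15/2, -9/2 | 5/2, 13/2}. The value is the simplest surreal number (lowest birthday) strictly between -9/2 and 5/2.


Left options: {-15/2, -9/2}, max = -9/2
Right options: {5/2, 13/2}, min = 5/2
All options are numbers and max(Left) < min(Right), so by the simplicity theorem the value is the simplest (earliest-born) number strictly between -9/2 and 5/2.
Integers -4 through 2 all lie strictly between -9/2 and 5/2.
Among integers, the simplest (lowest birthday = smallest |n|; 0 is born on day 0, +-n on day n) is 0.
No non-integer in the interval can be simpler: if x is a non-integer in the interval, then floor(x) or ceil(x) also lies in the interval (the interval contains an integer), and both are proper prefixes of x's sign expansion, i.e. born earlier. So the game value is 0.
Game value = 0

0


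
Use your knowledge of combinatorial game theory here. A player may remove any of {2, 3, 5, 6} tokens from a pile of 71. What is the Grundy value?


The subtraction set is S = {2, 3, 5, 6}.
G(k) = mex{ G(k - s) : s in S, s <= k }. We compute iteratively: G(0) = 0.
G(1) = mex({}) = 0
G(2) = mex({0}) = 1
G(3) = mex({0}) = 1
G(4) = mex({0, 1}) = 2
G(5) = mex({0, 1}) = 2
G(6) = mex({0, 1, 2}) = 3
G(7) = mex({0, 1, 2}) = 3
G(8) = mex({1, 2, 3}) = 0
G(9) = mex({1, 2, 3}) = 0
G(10) = mex({0, 2, 3}) = 1
G(11) = mex({0, 2, 3}) = 1
G(12) = mex({0, 1, 3}) = 2
G(13) = mex({0, 1, 3}) = 2
Observe that G(8)..G(13) = 0, 0, 1, 1, 2, 2 repeats G(0)..G(5) = 0, 0, 1, 1, 2, 2.
For k >= max(S) = 6, G(k) is determined by the previous 6 values G(k-6)..G(k-1); a window of 6 consecutive values has recurred shifted by 8, so by induction G(k + 8) = G(k) for all k >= 0: the sequence is periodic from the start with period 8.
One period: G(0..7) = 0, 0, 1, 1, 2, 2, 3, 3.
71 mod 8 = 7, so G(71) = G(7) = 3.

3


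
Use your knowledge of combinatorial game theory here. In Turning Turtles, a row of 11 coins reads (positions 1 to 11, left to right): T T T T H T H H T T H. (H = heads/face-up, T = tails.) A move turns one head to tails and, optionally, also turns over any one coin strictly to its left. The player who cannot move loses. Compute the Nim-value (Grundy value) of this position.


Coins: T T T T H T H H T T H
Key fact: a single head at position k behaves exactly like a Nim heap of size k (turning it to T and optionally flipping a coin at j < k corresponds to moving the heap from k to j, or to 0), and heads combine as a disjunctive sum (two heads at the same place would cancel, matching j XOR j = 0). So the Nim-value is the XOR of the 1-indexed positions of the heads.
Face-up positions (1-indexed): [5, 7, 8, 11]
XOR 0 with 5: 0 XOR 5 = 5
XOR 5 with 7: 5 XOR 7 = 2
XOR 2 with 8: 2 XOR 8 = 10
XOR 10 with 11: 10 XOR 11 = 1
Nim-value = 1

1


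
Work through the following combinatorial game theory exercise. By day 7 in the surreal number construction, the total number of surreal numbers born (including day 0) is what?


Day 0: {|} = 0 is born. Count = 1.
Day n: the number of surreal numbers born by day n is 2^(n+1) - 1.
By day 0: 2^1 - 1 = 1
By day 1: 2^2 - 1 = 3
By day 2: 2^3 - 1 = 7
By day 3: 2^4 - 1 = 15
By day 4: 2^5 - 1 = 31
By day 5: 2^6 - 1 = 63
By day 6: 2^7 - 1 = 127
By day 7: 2^8 - 1 = 255
By day 7: 255 surreal numbers.

255


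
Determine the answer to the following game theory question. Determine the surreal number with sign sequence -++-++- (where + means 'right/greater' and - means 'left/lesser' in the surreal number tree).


Sign expansion: -++-++-
Rule: track bounds (lo, hi), initially (-inf, +inf). On '+', the current value becomes lo and we move to the simplest number in (value, hi): value + 1 if hi = +inf, otherwise the midpoint (value + hi)/2. On '-', the current value becomes hi and we move to value - 1 if lo = -inf, otherwise the midpoint (lo + value)/2.
Start at 0.
Step 1: sign = -, move left. Bounds: (-inf, 0). Value = -1
Step 2: sign = +, move right. Bounds: (-1, 0). Value = -1/2
Step 3: sign = +, move right. Bounds: (-1/2, 0). Value = -1/4
Step 4: sign = -, move left. Bounds: (-1/2, -1/4). Value = -3/8
Step 5: sign = +, move right. Bounds: (-3/8, -1/4). Value = -5/16
Step 6: sign = +, move right. Bounds: (-5/16, -1/4). Value = -9/32
Step 7: sign = -, move left. Bounds: (-5/16, -9/32). Value = -19/64
The surreal number with sign expansion -++-++- is -19/64.

-19/64


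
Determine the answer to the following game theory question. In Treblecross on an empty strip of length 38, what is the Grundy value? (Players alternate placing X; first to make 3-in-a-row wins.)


Treblecross: place X on empty cells; 3-in-a-row wins.
Playing within two cells of an existing X lets the opponent win at once, so sensible play treats the cells i-2..i+2 around each X as dead. The player left with no safe cell loses, so this is a normal-play take-away game on strips of safe cells.
Placing X at cell i (0-indexed) of a strip of k safe cells leaves independent strips of sizes max(0, i-2) and max(0, k-i-3). Hence G(k) = mex{ G(max(0,i-2)) XOR G(max(0,k-i-3)) : 0 <= i < k }, with G(0) = 0.
G(1): splits (0,0):0^0=0 -> mex({0}) = 1
G(2): splits (0,0):0^0=0 -> mex({0}) = 1
G(3): splits (0,0):0^0=0 -> mex({0}) = 1
G(4): splits (0,1):0^1=1 (0,0):0^0=0 -> mex({0, 1}) = 2
G(5): splits (0,2):0^1=1 (0,1):0^1=1 (0,0):0^0=0 -> mex({0, 1}) = 2
G(6) = mex({1}) = 0
G(7) = mex({0, 1, 2}) = 3
G(8) = mex({0, 1, 2}) = 3
G(9) = mex({0, 2}) = 1
G(10) = mex({0, 2, 3}) = 1
G(11) = mex({0, 3}) = 1
G(12) = mex({1, 3}) = 0
G(13) = mex({0, 1, 2, 3}) = 4
G(14) = mex({0, 1, 2}) = 3
G(15) = mex({0, 1, 2}) = 3
G(16) = mex({0, 1, 2, 4}) = 3
G(17) = mex({0, 1, 3, 4}) = 2
G(18) = mex({0, 1, 3, 4}) = 2
G(19) = mex({0, 1, 3, 5}) = 2
G(20) = mex({0, 1, 2, 3, 5}) = 4
G(21) = mex({0, 1, 2, 3, 5}) = 4
G(22) = mex({1, 2, 6}) = 0
G(23) = mex({0, 1, 2, 3, 4, 6}) = 5
G(24) = mex({0, 1, 2, 3, 4}) = 5
G(25) = mex({0, 1, 3, 4, 7}) = 2
G(26) = mex({0, 1, 3, 4, 5, 7}) = 2
G(27) = mex({0, 1, 3, 5}) = 2
G(28) = mex({0, 1, 2, 5}) = 3
G(29) = mex({0, 1, 2, 4, 5, 6}) = 3
G(30) = mex({1, 2, 4, 6}) = 0
G(31) = mex({0, 1, 2, 3, 4, 6}) = 5
G(32) = mex({1, 2, 3, 4, 7}) = 0
G(33) = mex({0, 3, 7}) = 1
G(34) = mex({0, 2, 3, 5, 7}) = 1
G(35) = mex({0, 2, 3, 5, 6}) = 1
G(36) = mex({0, 1, 2, 5, 6}) = 3
G(37) = mex({0, 1, 2, 4, 5, 6}) = 3
G(38) = mex({0, 1, 2, 4}) = 3
Therefore G(38) = 3.

3


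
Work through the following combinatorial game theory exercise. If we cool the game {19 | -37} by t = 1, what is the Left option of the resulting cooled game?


Original game: {19 | -37} (a switch {a | b} with a > b).
Cooling by t (for t below the temperature (a - b)/2 = 28) taxes each move by t: {a | b} cooled by t is {a - t | b + t}.
Cooling amount: t = 1
Cooled Left option: 19 - 1 = 18
Cooled Right option: -37 + 1 = -36
Cooled game: {18 | -36}
Left option = 18

18


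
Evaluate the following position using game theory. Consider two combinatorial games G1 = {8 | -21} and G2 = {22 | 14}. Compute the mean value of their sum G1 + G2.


G1 = {8 | -21}, G2 = {22 | 14}
Each is a switch {a | b} with numbers a > b; its mean value is (a + b)/2, and mean value is additive over game sums: m(G1 + G2) = m(G1) + m(G2).
Mean of G1 = (8 + (-21))/2 = -13/2 = -13/2
Mean of G2 = (22 + (14))/2 = 36/2 = 18
Mean of G1 + G2 = -13/2 + 18 = 23/2

23/2


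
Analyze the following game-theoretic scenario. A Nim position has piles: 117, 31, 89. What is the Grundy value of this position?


We need the XOR (exclusive or) of all pile sizes.
After XOR-ing pile 1 (size 117): 0 XOR 117 = 117
After XOR-ing pile 2 (size 31): 117 XOR 31 = 106
After XOR-ing pile 3 (size 89): 106 XOR 89 = 51
The Nim-value of this position is 51.

51


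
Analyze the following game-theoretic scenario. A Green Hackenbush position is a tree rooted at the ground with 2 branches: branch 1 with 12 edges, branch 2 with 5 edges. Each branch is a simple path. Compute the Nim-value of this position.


The tree has 2 branches from the ground vertex.
In Green Hackenbush, the Nim-value of a simple path of length k is k.
Branch 1: length 12, Nim-value = 12
Branch 2: length 5, Nim-value = 5
Total Nim-value = XOR of all branch values:
0 XOR 12 = 12
12 XOR 5 = 9
Nim-value of the tree = 9

9


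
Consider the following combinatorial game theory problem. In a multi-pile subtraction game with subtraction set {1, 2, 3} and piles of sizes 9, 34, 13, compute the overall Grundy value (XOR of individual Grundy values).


Subtraction set: {1, 2, 3}
For this subtraction set, G(n) = n mod 4 (period = max + 1 = 4).
Pile 1 (size 9): G(9) = 9 mod 4 = 1
Pile 2 (size 34): G(34) = 34 mod 4 = 2
Pile 3 (size 13): G(13) = 13 mod 4 = 1
Total Grundy value = XOR of all: 1 XOR 2 XOR 1 = 2

2


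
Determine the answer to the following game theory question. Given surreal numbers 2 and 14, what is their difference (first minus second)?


x = 2, y = 14
x - y = 2 - 14 = -12

-12


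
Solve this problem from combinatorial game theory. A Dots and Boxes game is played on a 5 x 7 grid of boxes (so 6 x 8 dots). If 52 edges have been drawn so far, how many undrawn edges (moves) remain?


Grid: 5 x 7 boxes, i.e. 6 rows and 8 columns of dots.
Horizontal edges: (rows + 1) * cols = 6 * 7 = 42
Vertical edges: rows * (cols + 1) = 5 * 8 = 40
Total edges: 42 + 40 = 82
Edges drawn: 52
Remaining: 82 - 52 = 30

30


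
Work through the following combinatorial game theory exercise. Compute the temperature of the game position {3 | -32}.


The game is {3 | -32}, a switch {a | b} with numbers a > b.
Cooling {a | b} by t gives {a - t | b + t}, which stops being hot when a - t = b + t, i.e. at t = (a - b)/2. So the temperature of a switch is (a - b)/2.
Temperature = (Left option - Right option) / 2
= (3 - (-32)) / 2
= 35 / 2
= 35/2

35/2


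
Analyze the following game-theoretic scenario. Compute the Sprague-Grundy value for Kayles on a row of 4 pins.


Kayles: a move removes 1 or 2 adjacent pins from a contiguous row.
Removing pins from a row of k leaves two independent rows (a, b) with a + b = k - 1 (one pin) or a + b = k - 2 (two pins); an end removal gives a = 0.
By Sprague-Grundy, G(k) = mex{ G(a) XOR G(b) } over all these splits. G(0) = 0.
G(1): splits (0,0):0^0=0 -> mex({0}) = 1
G(2): splits (0,1):0^1=1 (0,0):0^0=0 -> mex({0, 1}) = 2
G(3): splits (0,2):0^2=2 (1,1):1^1=0 (0,1):0^1=1 -> mex({0, 1, 2}) = 3
G(4): splits (0,3):0^3=3 (1,2):1^2=3 (0,2):0^2=2 (1,1):1^1=0 -> mex({0, 2, 3}) = 1
Therefore G(4) = 1.

1


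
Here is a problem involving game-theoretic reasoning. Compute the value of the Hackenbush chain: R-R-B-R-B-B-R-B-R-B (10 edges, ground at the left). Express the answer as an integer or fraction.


Edges (from ground): R-R-B-R-B-B-R-B-R-B
By Berlekamp's sign-expansion rule, a Blue-Red Hackenbush stalk has the value of the surreal number whose sign sequence is the edge sequence with B -> + and R -> -.
Sign sequence: --+-++-+-+
Trace the sign expansion in the surreal number tree, starting from 0:
Edge 1: R (sign -) -> bounds (-inf, 0), value = -1
Edge 2: R (sign -) -> bounds (-inf, -1), value = -2
Edge 3: B (sign +) -> bounds (-2, -1), value = -3/2
Edge 4: R (sign -) -> bounds (-2, -3/2), value = -7/4
Edge 5: B (sign +) -> bounds (-7/4, -3/2), value = -13/8
Edge 6: B (sign +) -> bounds (-13/8, -3/2), value = -25/16
Edge 7: R (sign -) -> bounds (-13/8, -25/16), value = -51/32
Edge 8: B (sign +) -> bounds (-51/32, -25/16), value = -101/64
Edge 9: R (sign -) -> bounds (-51/32, -101/64), value = -203/128
Edge 10: B (sign +) -> bounds (-203/128, -101/64), value = -405/256
Game value = -405/256

-405/256


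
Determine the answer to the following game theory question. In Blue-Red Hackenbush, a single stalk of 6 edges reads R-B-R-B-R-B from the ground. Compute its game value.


Edges (from ground): R-B-R-B-R-B
By Berlekamp's sign-expansion rule, a Blue-Red Hackenbush stalk has the value of the surreal number whose sign sequence is the edge sequence with B -> + and R -> -.
Sign sequence: -+-+-+
Trace the sign expansion in the surreal number tree, starting from 0:
Edge 1: R (sign -) -> bounds (-inf, 0), value = -1
Edge 2: B (sign +) -> bounds (-1, 0), value = -1/2
Edge 3: R (sign -) -> bounds (-1, -1/2), value = -3/4
Edge 4: B (sign +) -> bounds (-3/4, -1/2), value = -5/8
Edge 5: R (sign -) -> bounds (-3/4, -5/8), value = -11/16
Edge 6: B (sign +) -> bounds (-11/16, -5/8), value = -21/32
Game value = -21/32

-21/32


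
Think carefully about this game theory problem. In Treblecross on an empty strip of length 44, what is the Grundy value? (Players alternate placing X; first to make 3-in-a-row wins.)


Treblecross: place X on empty cells; 3-in-a-row wins.
Playing within two cells of an existing X lets the opponent win at once, so sensible play treats the cells i-2..i+2 around each X as dead. The player left with no safe cell loses, so this is a normal-play take-away game on strips of safe cells.
Placing X at cell i (0-indexed) of a strip of k safe cells leaves independent strips of sizes max(0, i-2) and max(0, k-i-3). Hence G(k) = mex{ G(max(0,i-2)) XOR G(max(0,k-i-3)) : 0 <= i < k }, with G(0) = 0.
G(1): splits (0,0):0^0=0 -> mex({0}) = 1
G(2): splits (0,0):0^0=0 -> mex({0}) = 1
G(3): splits (0,0):0^0=0 -> mex({0}) = 1
G(4): splits (0,1):0^1=1 (0,0):0^0=0 -> mex({0, 1}) = 2
G(5): splits (0,2):0^1=1 (0,1):0^1=1 (0,0):0^0=0 -> mex({0, 1}) = 2
G(6) = mex({1}) = 0
G(7) = mex({0, 1, 2}) = 3
G(8) = mex({0, 1, 2}) = 3
G(9) = mex({0, 2}) = 1
G(10) = mex({0, 2, 3}) = 1
G(11) = mex({0, 3}) = 1
G(12) = mex({1, 3}) = 0
G(13) = mex({0, 1, 2, 3}) = 4
G(14) = mex({0, 1, 2}) = 3
G(15) = mex({0, 1, 2}) = 3
G(16) = mex({0, 1, 2, 4}) = 3
G(17) = mex({0, 1, 3, 4}) = 2
G(18) = mex({0, 1, 3, 4}) = 2
G(19) = mex({0, 1, 3, 5}) = 2
G(20) = mex({0, 1, 2, 3, 5}) = 4
G(21) = mex({0, 1, 2, 3, 5}) = 4
G(22) = mex({1, 2, 6}) = 0
G(23) = mex({0, 1, 2, 3, 4, 6}) = 5
G(24) = mex({0, 1, 2, 3, 4}) = 5
G(25) = mex({0, 1, 3, 4, 7}) = 2
G(26) = mex({0, 1, 3, 4, 5, 7}) = 2
G(27) = mex({0, 1, 3, 5}) = 2
G(28) = mex({0, 1, 2, 5}) = 3
G(29) = mex({0, 1, 2, 4, 5, 6}) = 3
G(30) = mex({1, 2, 4, 6}) = 0
G(31) = mex({0, 1, 2, 3, 4, 6}) = 5
G(32) = mex({1, 2, 3, 4, 7}) = 0
G(33) = mex({0, 3, 7}) = 1
G(34) = mex({0, 2, 3, 5, 7}) = 1
G(35) = mex({0, 2, 3, 5, 6}) = 1
G(36) = mex({0, 1, 2, 5, 6}) = 3
G(37) = mex({0, 1, 2, 4, 5, 6}) = 3
G(38) = mex({0, 1, 2, 4}) = 3
G(39) = mex({0, 1, 2, 3, 4, 7}) = 5
G(40) = mex({0, 1, 2, 3, 4, 5, 7}) = 6
G(41) = mex({0, 1, 2, 3, 5, 7}) = 4
G(42) = mex({0, 1, 2, 3, 5, 6, 7}) = 4
G(43) = mex({0, 2, 3, 5, 6}) = 1
G(44) = mex({1, 2, 3, 4, 5, 6}) = 0
Therefore G(44) = 0.

0
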